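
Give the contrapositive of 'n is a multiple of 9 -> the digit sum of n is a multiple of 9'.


The contrapositive of (P → Q) is (¬Q → ¬P); it is logically equivalent to the original.
Here P = 'n is a multiple of 9' and Q = 'the digit sum of n is a multiple of 9'.

If not (the digit sum of n is a multiple of 9), then not (n is a multiple of 9).


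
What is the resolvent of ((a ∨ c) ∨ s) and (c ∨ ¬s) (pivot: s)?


The clauses contain complementary literals s and ¬s.
Resolution eliminates this pair and disjoins the remaining literals (merging duplicates).

(a ∨ c)


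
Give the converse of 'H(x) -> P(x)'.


The converse of (P → Q) is (Q → P). It is not in general equivalent to the original.
Here P = 'H(x)' and Q = 'P(x)'.

If P(x), then H(x).


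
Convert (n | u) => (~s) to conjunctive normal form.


Step 1: Rewrite as ¬(n ∨ u) ∨ (¬s) = (¬n ∧ ¬u) ∨ (¬s).
Step 2: Distribute ∨ over ∧.

((~n) | (~s)) & ((~u) | (~s))


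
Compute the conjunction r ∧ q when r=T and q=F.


Conjunction is true only when both operands are true.
Substitute: r=T, q=F.
T ∧ F evaluates to F.

F


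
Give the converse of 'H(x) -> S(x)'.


The converse of (P → Q) is (Q → P). It is not in general equivalent to the original.
Here P = 'H(x)' and Q = 'S(x)'.

If S(x), then H(x).


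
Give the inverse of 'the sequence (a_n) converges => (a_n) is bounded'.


The inverse of (P → Q) is (¬P → ¬Q). It is equivalent to the converse, not to the original.
Here P = 'the sequence (a_n) converges' and Q = '(a_n) is bounded'.

If not (the sequence (a_n) converges), then not ((a_n) is bounded).


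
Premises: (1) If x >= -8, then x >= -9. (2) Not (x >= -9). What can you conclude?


Modus tollens: from (P → Q) and ¬Q, infer ¬P.
Q = 'x >= -9' is denied; since P → Q, P must also fail.

Not (x >= -8).


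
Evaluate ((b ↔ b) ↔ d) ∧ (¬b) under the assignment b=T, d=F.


Substitute b=T, d=F:
b ↔ b = T ↔ T = T
(b ↔ b) ↔ d = T ↔ F = F
¬b = F
((b ↔ b) ↔ d) ∧ (¬b) = F ∧ F = F

F


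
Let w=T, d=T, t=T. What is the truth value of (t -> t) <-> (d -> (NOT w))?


Substitute w=T, d=T, t=T:
t -> t = T -> T = T
NOT w = F
d -> (NOT w) = T -> F = F
(t -> t) <-> (d -> (NOT w)) = T <-> F = F

F


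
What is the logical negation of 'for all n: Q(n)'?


¬(for all x: φ) = there exists x: ¬φ, and ¬(there exists x: φ) = for all x: ¬φ.
Apply to the universal statement.

there exists n: NOT(Q(n))


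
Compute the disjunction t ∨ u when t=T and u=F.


Disjunction is false only when both operands are false.
Substitute: t=T, u=F.
T ∨ F evaluates to T.

T


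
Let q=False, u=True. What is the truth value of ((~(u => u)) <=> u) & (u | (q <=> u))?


Substitute q=False, u=True:
u => u = True => True = True
~(u => u) = False
(~(u => u)) <=> u = False <=> True = False
q <=> u = False <=> True = False
u | (q <=> u) = True | False = True
((~(u => u)) <=> u) & (u | (q <=> u)) = False & True = False

False


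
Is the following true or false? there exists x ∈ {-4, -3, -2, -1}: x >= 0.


Evaluate the predicate on each element: -4:F, -3:F, -2:F, -1:F.
No element satisfies the predicate.

F


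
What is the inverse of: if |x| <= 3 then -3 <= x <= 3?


The inverse of (P → Q) is (¬P → ¬Q). It is equivalent to the converse, not to the original.
Here P = '|x| <= 3' and Q = '-3 <= x <= 3'.

If not (|x| <= 3), then not (-3 <= x <= 3).


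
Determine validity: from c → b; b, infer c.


This is affirming the consequent (fallacy). There exist truth assignments where the premises are all true but the conclusion is false.

Invalid.


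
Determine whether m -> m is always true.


Build the truth table over {m}:
m | φ
-----
F | T
T | T
Every row evaluates to true.

Yes, it is a tautology.


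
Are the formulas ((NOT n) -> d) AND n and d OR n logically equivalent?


Compare truth tables:
d | n | φ | ψ
-------------
F | F | F | F
T | F | F | T
F | T | T | T
T | T | T | T
They differ at row 2 (d=T, n=F): φ=F but ψ=T.

No, they are not logically equivalent.


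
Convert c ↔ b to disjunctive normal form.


Step 1: c ↔ b is true exactly when both agree: (c ∧ b) ∨ (¬c ∧ ¬b).

(c ∧ b) ∨ ((¬c) ∧ (¬b))


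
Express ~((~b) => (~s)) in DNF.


Step 1: Rewrite implication then negate: ¬(¬(¬b) ∨ (¬s)) = (¬b) ∧ ¬(¬s).
Step 2: Eliminate any double negations (¬¬X = X).

(~b) & s


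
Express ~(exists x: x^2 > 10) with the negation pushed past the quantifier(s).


¬(forall x: φ) = exists x: ¬φ, and ¬(exists x: φ) = forall x: ¬φ.
Apply to the existential statement.

forall x: ~(x^2 > 10)


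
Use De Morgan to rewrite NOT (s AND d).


De Morgan: the negation of a conjunction is the disjunction of the negations.
Distribute NOT across AND, flipping it to OR, and negate each literal.

(NOT s) OR (NOT d)


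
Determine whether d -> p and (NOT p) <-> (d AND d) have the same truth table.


Compare truth tables:
d | p | φ | ψ
-------------
F | F | T | F
T | F | F | T
F | T | T | T
T | T | T | F
They differ at row 1 (d=F, p=F): φ=T but ψ=F.

No, they are not logically equivalent.


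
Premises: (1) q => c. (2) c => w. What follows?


Hypothetical syllogism: from (P → Q) and (Q → R), infer (P → R).
Chain the two implications through the shared middle term 'c'.

q => w


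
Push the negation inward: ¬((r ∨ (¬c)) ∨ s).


De Morgan: the negation of a disjunction is the conjunction of the negations.
Distribute ¬ across ∨, flipping it to ∧, and negate each literal.

((¬r) ∧ c) ∧ (¬s)


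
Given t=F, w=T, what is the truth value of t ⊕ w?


Exclusive or is true when exactly one operand is true.
Substitute: t=F, w=T.
F ⊕ T evaluates to T.

T


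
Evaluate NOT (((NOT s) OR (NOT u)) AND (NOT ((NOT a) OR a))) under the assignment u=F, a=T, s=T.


Substitute u=F, a=T, s=T:
NOT s = F
NOT u = T
(NOT s) OR (NOT u) = F OR T = T
NOT a = F
(NOT a) OR a = F OR T = T
NOT ((NOT a) OR a) = F
((NOT s) OR (NOT u)) AND (NOT ((NOT a) OR a)) = T AND F = F
NOT (((NOT s) OR (NOT u)) AND (NOT ((NOT a) OR a))) = T

T


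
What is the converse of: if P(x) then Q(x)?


The converse of (P → Q) is (Q → P). It is not in general equivalent to the original.
Here P = 'P(x)' and Q = 'Q(x)'.

If Q(x), then P(x).


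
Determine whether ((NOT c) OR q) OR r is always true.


Build the truth table over {c, q, r}:
c | q | r | φ
-------------
F | F | F | T
T | F | F | F
F | T | F | T
T | T | F | T
F | F | T | T
T | F | T | T
F | T | T | T
T | T | T | T
Counterexample at row 2: with c=T, q=F, r=F, the formula is F.

No, it is not a tautology.


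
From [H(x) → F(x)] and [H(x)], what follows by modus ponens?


Modus ponens: from (P → Q) and P, infer Q.
P = 'H(x)' is asserted, and P → Q holds, so Q follows.

F(x).


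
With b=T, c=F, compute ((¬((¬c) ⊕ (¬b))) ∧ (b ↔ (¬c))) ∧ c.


Substitute b=T, c=F:
¬c = T
¬b = F
(¬c) ⊕ (¬b) = T ⊕ F = T
¬((¬c) ⊕ (¬b)) = F
¬c = T
b ↔ (¬c) = T ↔ T = T
(¬((¬c) ⊕ (¬b))) ∧ (b ↔ (¬c)) = F ∧ T = F
((¬((¬c) ⊕ (¬b))) ∧ (b ↔ (¬c))) ∧ c = F ∧ F = F

F


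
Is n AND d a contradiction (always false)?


Truth table over {d, n}:
d | n | φ
---------
F | F | F
T | F | F
F | T | F
T | T | T
Satisfying assignment at row 4: d=T, n=T gives T.

No, it is not a contradiction.


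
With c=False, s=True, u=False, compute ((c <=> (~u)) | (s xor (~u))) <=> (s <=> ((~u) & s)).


Substitute c=False, s=True, u=False:
~u = True
c <=> (~u) = False <=> True = False
~u = True
s xor (~u) = True xor True = False
(c <=> (~u)) | (s xor (~u)) = False | False = False
~u = True
(~u) & s = True & True = True
s <=> ((~u) & s) = True <=> True = True
((c <=> (~u)) | (s xor (~u))) <=> (s <=> ((~u) & s)) = False <=> True = False

False


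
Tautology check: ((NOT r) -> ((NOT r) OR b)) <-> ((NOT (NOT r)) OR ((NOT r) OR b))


Build the truth table over {b, r}:
b | r | φ
---------
F | F | T
T | F | T
F | T | T
T | T | T
Every row evaluates to true.

Yes, it is a tautology.


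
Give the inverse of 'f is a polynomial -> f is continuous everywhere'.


The inverse of (P → Q) is (¬P → ¬Q). It is equivalent to the converse, not to the original.
Here P = 'f is a polynomial' and Q = 'f is continuous everywhere'.

If not (f is a polynomial), then not (f is continuous everywhere).


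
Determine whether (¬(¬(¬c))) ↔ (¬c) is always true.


Build the truth table over {c}:
c | φ
-----
F | T
T | T
Every row evaluates to true.

Yes, it is a tautology.


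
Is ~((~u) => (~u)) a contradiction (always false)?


Truth table over {u}:
u | φ
-----
False | False
True | False
Every row is false.

Yes, it is a contradiction.


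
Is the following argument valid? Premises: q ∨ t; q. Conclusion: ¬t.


This is affirming a disjunct (fallacy). There exist truth assignments where the premises are all true but the conclusion is false.

Invalid.


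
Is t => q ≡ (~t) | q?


Compare truth tables:
q | t | φ | ψ
-------------
False | False | True | True
True | False | True | True
False | True | False | False
True | True | True | True
The columns φ and ψ agree on every row.

Yes, they are logically equivalent.


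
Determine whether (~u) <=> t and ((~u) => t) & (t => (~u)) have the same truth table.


Compare truth tables:
t | u | φ | ψ
-------------
False | False | False | False
True | False | True | True
False | True | True | True
True | True | False | False
The columns φ and ψ agree on every row.

Yes, they are logically equivalent.


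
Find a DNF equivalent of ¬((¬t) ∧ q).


Step 1: Apply De Morgan: ¬((¬t) ∧ q) = ¬(¬t) ∨ ¬q.
Step 2: Eliminate any double negations (¬¬X = X).

t ∨ (¬q)


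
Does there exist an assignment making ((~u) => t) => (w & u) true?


Search for a satisfying assignment over {t, u, w}.
Try t=False, u=False, w=False: the formula evaluates to True.
A satisfying assignment exists.

Satisfiable.


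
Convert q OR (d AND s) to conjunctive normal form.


Step 1: Distribute ∨ over ∧: q ∨ (d ∧ s) = (q ∨ d) ∧ (q ∨ s).

(q OR d) AND (q OR s)


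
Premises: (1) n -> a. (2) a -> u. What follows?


Hypothetical syllogism: from (P → Q) and (Q → R), infer (P → R).
Chain the two implications through the shared middle term 'a'.

n -> u


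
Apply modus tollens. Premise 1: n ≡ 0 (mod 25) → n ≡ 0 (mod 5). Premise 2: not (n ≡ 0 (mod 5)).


Modus tollens: from (P → Q) and ¬Q, infer ¬P.
Q = 'n ≡ 0 (mod 5)' is denied; since P → Q, P must also fail.

Not (n ≡ 0 (mod 25)).


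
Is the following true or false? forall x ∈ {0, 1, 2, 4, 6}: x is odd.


Evaluate the predicate on each element: 0:False, 1:True, 2:False, 4:False, 6:False.
Counterexample x = 0 fails the predicate.

False


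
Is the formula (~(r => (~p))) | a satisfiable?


Search for a satisfying assignment over {a, p, r}.
Try a=True, p=False, r=False: the formula evaluates to True.
A satisfying assignment exists.

Satisfiable.


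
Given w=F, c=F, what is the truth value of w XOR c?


Exclusive or is true when exactly one operand is true.
Substitute: w=F, c=F.
F XOR F evaluates to F.

F


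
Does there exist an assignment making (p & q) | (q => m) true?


Search for a satisfying assignment over {m, p, q}.
Try m=False, p=False, q=False: the formula evaluates to True.
A satisfying assignment exists.

Satisfiable.


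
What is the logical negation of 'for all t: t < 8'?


¬(for all x: φ) = there exists x: ¬φ, and ¬(there exists x: φ) = for all x: ¬φ.
Apply to the universal statement.

there exists t: NOT(t < 8)


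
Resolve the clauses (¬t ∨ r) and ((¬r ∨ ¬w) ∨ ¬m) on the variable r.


The clauses contain complementary literals r and ¬r.
Resolution eliminates this pair and disjoins the remaining literals (merging duplicates).

((¬t ∨ ¬m) ∨ ¬w)


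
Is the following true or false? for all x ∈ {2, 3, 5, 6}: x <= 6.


Evaluate the predicate on each element: 2:T, 3:T, 5:T, 6:T.
Every element satisfies the predicate.

T


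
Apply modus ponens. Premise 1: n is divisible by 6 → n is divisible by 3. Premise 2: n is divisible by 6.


Modus ponens: from (P → Q) and P, infer Q.
P = 'n is divisible by 6' is asserted, and P → Q holds, so Q follows.

n is divisible by 3.


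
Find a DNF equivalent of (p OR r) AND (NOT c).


Step 1: Distribute ∧ over ∨: (p ∨ r) ∧ (¬c) = (p ∧ (¬c)) ∨ (r ∧ (¬c)).

(p AND (NOT c)) OR (r AND (NOT c))


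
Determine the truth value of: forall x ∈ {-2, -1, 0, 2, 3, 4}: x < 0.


Evaluate the predicate on each element: -2:True, -1:True, 0:False, 2:False, 3:False, 4:False.
Counterexample x = 0 fails the predicate.

False


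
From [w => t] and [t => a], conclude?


Hypothetical syllogism: from (P → Q) and (Q → R), infer (P → R).
Chain the two implications through the shared middle term 't'.

w => a


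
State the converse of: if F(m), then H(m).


The converse of (P → Q) is (Q → P). It is not in general equivalent to the original.
Here P = 'F(m)' and Q = 'H(m)'.

If H(m), then F(m).


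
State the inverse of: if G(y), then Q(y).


The inverse of (P → Q) is (¬P → ¬Q). It is equivalent to the converse, not to the original.
Here P = 'G(y)' and Q = 'Q(y)'.

If not (G(y)), then not (Q(y)).


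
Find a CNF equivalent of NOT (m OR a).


Step 1: Apply De Morgan: ¬(m ∨ a) = ¬m ∧ ¬a.

(NOT m) AND (NOT a)


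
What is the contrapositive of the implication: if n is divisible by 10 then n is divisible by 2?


The contrapositive of (P → Q) is (¬Q → ¬P); it is logically equivalent to the original.
Here P = 'n is divisible by 10' and Q = 'n is divisible by 2'.

If not (n is divisible by 2), then not (n is divisible by 10).


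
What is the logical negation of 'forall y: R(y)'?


¬(forall x: φ) = exists x: ¬φ, and ¬(exists x: φ) = forall x: ¬φ.
Apply to the universal statement.

exists y: ~(R(y))


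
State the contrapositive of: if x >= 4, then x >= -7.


The contrapositive of (P → Q) is (¬Q → ¬P); it is logically equivalent to the original.
Here P = 'x >= 4' and Q = 'x >= -7'.

If not (x >= -7), then not (x >= 4).


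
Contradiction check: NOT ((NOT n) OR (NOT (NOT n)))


Truth table over {n}:
n | φ
-----
F | F
T | F
Every row is false.

Yes, it is a contradiction.


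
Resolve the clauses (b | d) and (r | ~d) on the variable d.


The clauses contain complementary literals d and ~d.
Resolution eliminates this pair and disjoins the remaining literals (merging duplicates).

(b | r)


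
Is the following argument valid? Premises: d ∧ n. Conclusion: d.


This matches the form of conjunction elimination: the conclusion follows in every model of the premises.

Valid.


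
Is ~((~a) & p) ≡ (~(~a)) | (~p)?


Compare truth tables:
a | p | φ | ψ
-------------
False | False | True | True
True | False | True | True
False | True | False | False
True | True | True | True
The columns φ and ψ agree on every row.

Yes, they are logically equivalent.


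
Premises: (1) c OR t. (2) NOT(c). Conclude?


Disjunctive syllogism: from (P ∨ Q) and ¬P, infer Q.
One disjunct, 'c', is ruled out; the other must hold.

t


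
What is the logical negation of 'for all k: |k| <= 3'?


¬(for all x: φ) = there exists x: ¬φ, and ¬(there exists x: φ) = for all x: ¬φ.
Apply to the universal statement.

there exists k: NOT(|k| <= 3)


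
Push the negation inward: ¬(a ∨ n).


De Morgan: the negation of a disjunction is the conjunction of the negations.
Distribute ¬ across ∨, flipping it to ∧, and negate each literal.

(¬a) ∧ (¬n)


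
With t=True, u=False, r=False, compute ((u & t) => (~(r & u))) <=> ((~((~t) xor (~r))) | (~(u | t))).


Substitute t=True, u=False, r=False:
… (earlier sub-steps elided)
~(r & u) = True
(u & t) => (~(r & u)) = False => True = True
~t = False
~r = True
(~t) xor (~r) = False xor True = True
~((~t) xor (~r)) = False
u | t = False | True = True
~(u | t) = False
(~((~t) xor (~r))) | (~(u | t)) = False | False = False
((u & t) => (~(r & u))) <=> ((~((~t) xor (~r))) | (~(u | t))) = True <=> False = False

False


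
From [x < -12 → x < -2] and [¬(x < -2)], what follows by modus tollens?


Modus tollens: from (P → Q) and ¬Q, infer ¬P.
Q = 'x < -2' is denied; since P → Q, P must also fail.

Not (x < -12).


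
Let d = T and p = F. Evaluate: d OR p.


Disjunction is false only when both operands are false.
Substitute: d=T, p=F.
T OR F evaluates to T.

T


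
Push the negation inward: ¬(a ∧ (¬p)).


De Morgan: the negation of a conjunction is the disjunction of the negations.
Distribute ¬ across ∧, flipping it to ∨, and negate each literal.

(¬a) ∨ p


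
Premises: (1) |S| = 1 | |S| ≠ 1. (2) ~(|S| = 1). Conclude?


Disjunctive syllogism: from (P ∨ Q) and ¬P, infer Q.
One disjunct, '|S| = 1', is ruled out; the other must hold.

|S| ≠ 1


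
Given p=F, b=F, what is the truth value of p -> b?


Implication is false only when antecedent is true and consequent is false.
Substitute: p=F, b=F.
F -> F evaluates to T.

T


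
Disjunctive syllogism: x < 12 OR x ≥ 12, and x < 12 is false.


Disjunctive syllogism: from (P ∨ Q) and ¬P, infer Q.
One disjunct, 'x < 12', is ruled out; the other must hold.

x ≥ 12


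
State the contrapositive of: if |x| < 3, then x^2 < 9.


The contrapositive of (P → Q) is (¬Q → ¬P); it is logically equivalent to the original.
Here P = '|x| < 3' and Q = 'x^2 < 9'.

If not (x^2 < 9), then not (|x| < 3).


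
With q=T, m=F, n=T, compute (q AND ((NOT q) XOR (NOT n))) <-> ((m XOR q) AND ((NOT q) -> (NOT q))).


Substitute q=T, m=F, n=T:
NOT q = F
NOT n = F
(NOT q) XOR (NOT n) = F XOR F = F
q AND ((NOT q) XOR (NOT n)) = T AND F = F
m XOR q = F XOR T = T
NOT q = F
NOT q = F
(NOT q) -> (NOT q) = F -> F = T
(m XOR q) AND ((NOT q) -> (NOT q)) = T AND T = T
(q AND ((NOT q) XOR (NOT n))) <-> ((m XOR q) AND ((NOT q) -> (NOT q))) = F <-> T = F

F


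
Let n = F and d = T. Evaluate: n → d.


Implication is false only when antecedent is true and consequent is false.
Substitute: n=F, d=T.
F → T evaluates to T.

T


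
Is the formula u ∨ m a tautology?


Build the truth table over {m, u}:
m | u | φ
---------
F | F | F
T | F | T
F | T | T
T | T | T
Counterexample at row 1: with m=F, u=F, the formula is F.

No, it is not a tautology.


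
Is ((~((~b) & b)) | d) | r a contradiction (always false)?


Truth table over {b, d, r}:
b | d | r | φ
-------------
False | False | False | True
True | False | False | True
False | True | False | True
True | True | False | True
False | False | True | True
True | False | True | True
False | True | True | True
True | True | True | True
Satisfying assignment at row 1: b=False, d=False, r=False gives True.

No, it is not a contradiction.


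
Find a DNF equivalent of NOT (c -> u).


Step 1: Rewrite implication then negate: ¬(¬c ∨ u) = c ∧ ¬u.

c AND (NOT u)


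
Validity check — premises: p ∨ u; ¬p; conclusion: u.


This matches the form of disjunctive syllogism: the conclusion follows in every model of the premises.

Valid.


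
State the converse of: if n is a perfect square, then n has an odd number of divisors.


The converse of (P → Q) is (Q → P). It is not in general equivalent to the original.
Here P = 'n is a perfect square' and Q = 'n has an odd number of divisors'.

If n has an odd number of divisors, then n is a perfect square.


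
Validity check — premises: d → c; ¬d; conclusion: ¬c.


This is denying the antecedent (fallacy). There exist truth assignments where the premises are all true but the conclusion is false.

Invalid.


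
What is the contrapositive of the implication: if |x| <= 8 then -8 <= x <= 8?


The contrapositive of (P → Q) is (¬Q → ¬P); it is logically equivalent to the original.
Here P = '|x| <= 8' and Q = '-8 <= x <= 8'.

If not (-8 <= x <= 8), then not (|x| <= 8).


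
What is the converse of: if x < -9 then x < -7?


The converse of (P → Q) is (Q → P). It is not in general equivalent to the original.
Here P = 'x < -9' and Q = 'x < -7'.

If x < -7, then x < -9.


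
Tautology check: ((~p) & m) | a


Build the truth table over {a, m, p}:
a | m | p | φ
-------------
False | False | False | False
True | False | False | True
False | True | False | True
True | True | False | True
False | False | True | False
True | False | True | True
False | True | True | False
True | True | True | True
Counterexample at row 1: with a=False, m=False, p=False, the formula is False.

No, it is not a tautology.


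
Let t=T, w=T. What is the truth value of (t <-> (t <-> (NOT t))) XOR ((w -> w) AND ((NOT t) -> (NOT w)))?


Substitute t=T, w=T:
NOT t = F
t <-> (NOT t) = T <-> F = F
t <-> (t <-> (NOT t)) = T <-> F = F
w -> w = T -> T = T
NOT t = F
NOT w = F
(NOT t) -> (NOT w) = F -> F = T
(w -> w) AND ((NOT t) -> (NOT w)) = T AND T = T
(t <-> (t <-> (NOT t))) XOR ((w -> w) AND ((NOT t) -> (NOT w))) = F XOR T = T

T


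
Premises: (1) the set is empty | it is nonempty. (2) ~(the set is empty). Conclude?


Disjunctive syllogism: from (P ∨ Q) and ¬P, infer Q.
One disjunct, 'the set is empty', is ruled out; the other must hold.

it is nonempty


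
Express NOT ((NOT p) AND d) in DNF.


Step 1: Apply De Morgan: ¬((¬p) ∧ d) = ¬(¬p) ∨ ¬d.
Step 2: Eliminate any double negations (¬¬X = X).

p OR (NOT d)


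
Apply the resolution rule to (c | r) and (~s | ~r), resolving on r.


The clauses contain complementary literals r and ~r.
Resolution eliminates this pair and disjoins the remaining literals (merging duplicates).

(c | ~s)


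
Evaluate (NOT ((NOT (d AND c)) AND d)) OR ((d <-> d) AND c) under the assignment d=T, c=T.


Substitute d=T, c=T:
d AND c = T AND T = T
NOT (d AND c) = F
(NOT (d AND c)) AND d = F AND T = F
NOT ((NOT (d AND c)) AND d) = T
d <-> d = T <-> T = T
(d <-> d) AND c = T AND T = T
(NOT ((NOT (d AND c)) AND d)) OR ((d <-> d) AND c) = T OR T = T

T


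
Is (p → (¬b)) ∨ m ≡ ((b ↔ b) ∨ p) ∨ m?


Compare truth tables:
b | m | p | φ | ψ
-----------------
F | F | F | T | T
T | F | F | T | T
F | T | F | T | T
T | T | F | T | T
F | F | T | T | T
T | F | T | F | T
F | T | T | T | T
T | T | T | T | T
They differ at row 6 (b=T, m=F, p=T): φ=F but ψ=T.

No, they are not logically equivalent.


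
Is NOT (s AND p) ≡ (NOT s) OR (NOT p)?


Compare truth tables:
p | s | φ | ψ
-------------
F | F | T | T
T | F | T | T
F | T | T | T
T | T | F | F
The columns φ and ψ agree on every row.

Yes, they are logically equivalent.


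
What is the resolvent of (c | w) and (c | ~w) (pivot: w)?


The clauses contain complementary literals w and ~w.
Resolution eliminates this pair and disjoins the remaining literals (merging duplicates).

c


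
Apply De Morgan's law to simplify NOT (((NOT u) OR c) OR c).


De Morgan: the negation of a disjunction is the conjunction of the negations.
Distribute NOT across OR, flipping it to AND, and negate each literal.

(u AND (NOT c)) AND (NOT c)


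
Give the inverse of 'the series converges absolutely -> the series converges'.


The inverse of (P → Q) is (¬P → ¬Q). It is equivalent to the converse, not to the original.
Here P = 'the series converges absolutely' and Q = 'the series converges'.

If not (the series converges absolutely), then not (the series converges).


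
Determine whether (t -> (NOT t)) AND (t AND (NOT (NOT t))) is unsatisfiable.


Truth table over {t}:
t | φ
-----
F | F
T | F
Every row is false.

Yes, it is a contradiction.


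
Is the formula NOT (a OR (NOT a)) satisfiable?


Check all 2 assignments over {a}:
a | φ
-----
F | F
T | F
No assignment makes the formula true.

Unsatisfiable.


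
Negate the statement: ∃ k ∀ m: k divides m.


Negation flips each quantifier (∀↔∃) and negates the inner predicate.
¬(∃ k ∀ m: φ) = ∀ k ∃ m: ¬φ.

∀ k ∃ m: ¬(k divides m)


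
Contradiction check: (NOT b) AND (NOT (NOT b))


Truth table over {b}:
b | φ
-----
F | F
T | F
Every row is false.

Yes, it is a contradiction.


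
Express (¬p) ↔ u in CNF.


Step 1: Rewrite (¬p) ↔ u as ((¬p) → u) ∧ (u → (¬p)).
Step 2: Rewrite each implication as a disjunction.
Step 3: Eliminate any double negations (¬¬X = X).

(p ∨ u) ∧ ((¬u) ∨ (¬p))


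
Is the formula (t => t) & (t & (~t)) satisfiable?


Check all 2 assignments over {t}:
t | φ
-----
False | False
True | False
No assignment makes the formula true.

Unsatisfiable.


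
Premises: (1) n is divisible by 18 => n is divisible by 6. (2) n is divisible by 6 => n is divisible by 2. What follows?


Hypothetical syllogism: from (P → Q) and (Q → R), infer (P → R).
Chain the two implications through the shared middle term 'n is divisible by 6'.

n is divisible by 18 => n is divisible by 2


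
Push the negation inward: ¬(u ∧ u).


De Morgan: the negation of a conjunction is the disjunction of the negations.
Distribute ¬ across ∧, flipping it to ∨, and negate each literal.

(¬u) ∨ (¬u)


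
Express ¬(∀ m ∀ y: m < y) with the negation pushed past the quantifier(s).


Negation flips each quantifier (∀↔∃) and negates the inner predicate.
¬(∀ m ∀ y: φ) = ∃ m ∃ y: ¬φ.

∃ m ∃ y: ¬(m < y)


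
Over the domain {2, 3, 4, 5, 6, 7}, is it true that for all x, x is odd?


Evaluate the predicate on each element: 2:F, 3:T, 4:F, 5:T, 6:F, 7:T.
Counterexample x = 2 fails the predicate.

F


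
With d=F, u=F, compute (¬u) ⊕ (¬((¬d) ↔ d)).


Substitute d=F, u=F:
¬u = T
¬d = T
(¬d) ↔ d = T ↔ F = F
¬((¬d) ↔ d) = T
(¬u) ⊕ (¬((¬d) ↔ d)) = T ⊕ T = F

F


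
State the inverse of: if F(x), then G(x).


The inverse of (P → Q) is (¬P → ¬Q). It is equivalent to the converse, not to the original.
Here P = 'F(x)' and Q = 'G(x)'.

If not (F(x)), then not (G(x)).


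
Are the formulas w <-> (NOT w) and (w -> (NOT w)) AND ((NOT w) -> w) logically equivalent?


Compare truth tables:
w | φ | ψ
---------
F | F | F
T | F | F
The columns φ and ψ agree on every row.

Yes, they are logically equivalent.


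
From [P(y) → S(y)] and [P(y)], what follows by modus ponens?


Modus ponens: from (P → Q) and P, infer Q.
P = 'P(y)' is asserted, and P → Q holds, so Q follows.

S(y).


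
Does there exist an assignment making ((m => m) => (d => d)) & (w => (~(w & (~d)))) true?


Search for a satisfying assignment over {d, m, w}.
Try d=False, m=False, w=False: the formula evaluates to True.
A satisfying assignment exists.

Satisfiable.


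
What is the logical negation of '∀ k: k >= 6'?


¬(∀ x: φ) = ∃ x: ¬φ, and ¬(∃ x: φ) = ∀ x: ¬φ.
Apply to the universal statement.

∃ k: ¬(k >= 6)


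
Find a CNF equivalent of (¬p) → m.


Step 1: Rewrite (¬p) → m as ¬(¬p) ∨ m.
Step 2: Eliminate any double negations (¬¬X = X).

p ∨ m


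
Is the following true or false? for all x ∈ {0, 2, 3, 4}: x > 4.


Evaluate the predicate on each element: 0:F, 2:F, 3:F, 4:F.
Counterexample x = 0 fails the predicate.

F


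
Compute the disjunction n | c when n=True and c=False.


Disjunction is false only when both operands are false.
Substitute: n=True, c=False.
True | False evaluates to True.

True


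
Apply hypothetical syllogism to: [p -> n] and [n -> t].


Hypothetical syllogism: from (P → Q) and (Q → R), infer (P → R).
Chain the two implications through the shared middle term 'n'.

p -> t


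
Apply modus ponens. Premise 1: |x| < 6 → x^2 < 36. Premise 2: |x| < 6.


Modus ponens: from (P → Q) and P, infer Q.
P = '|x| < 6' is asserted, and P → Q holds, so Q follows.

x^2 < 36.


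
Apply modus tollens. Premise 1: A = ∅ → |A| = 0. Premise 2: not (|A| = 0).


Modus tollens: from (P → Q) and ¬Q, infer ¬P.
Q = '|A| = 0' is denied; since P → Q, P must also fail.

Not (A = ∅).


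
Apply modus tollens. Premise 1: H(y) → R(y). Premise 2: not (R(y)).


Modus tollens: from (P → Q) and ¬Q, infer ¬P.
Q = 'R(y)' is denied; since P → Q, P must also fail.

Not (H(y)).


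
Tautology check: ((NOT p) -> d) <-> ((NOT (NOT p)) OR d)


Build the truth table over {d, p}:
d | p | φ
---------
F | F | T
T | F | T
F | T | T
T | T | T
Every row evaluates to true.

Yes, it is a tautology.


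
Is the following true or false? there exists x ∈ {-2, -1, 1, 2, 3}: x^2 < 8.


Evaluate the predicate on each element: -2:T, -1:T, 1:T, 2:T, 3:F.
Witness x = -2 satisfies the predicate.

T


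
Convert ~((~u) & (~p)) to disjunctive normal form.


Step 1: Apply De Morgan: ¬((¬u) ∧ (¬p)) = ¬(¬u) ∨ ¬(¬p).
Step 2: Eliminate any double negations (¬¬X = X).

u | p


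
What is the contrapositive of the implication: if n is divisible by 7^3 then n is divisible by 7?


The contrapositive of (P → Q) is (¬Q → ¬P); it is logically equivalent to the original.
Here P = 'n is divisible by 7^3' and Q = 'n is divisible by 7'.

If not (n is divisible by 7), then not (n is divisible by 7^3).


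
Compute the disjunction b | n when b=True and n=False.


Disjunction is false only when both operands are false.
Substitute: b=True, n=False.
True | False evaluates to True.

True


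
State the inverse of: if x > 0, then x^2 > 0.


The inverse of (P → Q) is (¬P → ¬Q). It is equivalent to the converse, not to the original.
Here P = 'x > 0' and Q = 'x^2 > 0'.

If not (x > 0), then not (x^2 > 0).


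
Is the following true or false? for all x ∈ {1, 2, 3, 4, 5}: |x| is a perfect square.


Evaluate the predicate on each element: 1:T, 2:F, 3:F, 4:T, 5:F.
Counterexample x = 2 fails the predicate.

F


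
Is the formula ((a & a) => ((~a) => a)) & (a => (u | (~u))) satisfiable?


Search for a satisfying assignment over {a, u}.
Try a=False, u=False: the formula evaluates to True.
A satisfying assignment exists.

Satisfiable.


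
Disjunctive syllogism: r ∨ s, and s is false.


Disjunctive syllogism: from (P ∨ Q) and ¬P, infer Q.
One disjunct, 's', is ruled out; the other must hold.

r


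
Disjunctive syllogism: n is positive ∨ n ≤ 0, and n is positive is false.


Disjunctive syllogism: from (P ∨ Q) and ¬P, infer Q.
One disjunct, 'n is positive', is ruled out; the other must hold.

n ≤ 0


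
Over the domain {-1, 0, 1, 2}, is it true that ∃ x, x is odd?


Evaluate the predicate on each element: -1:T, 0:F, 1:T, 2:F.
Witness x = -1 satisfies the predicate.

T


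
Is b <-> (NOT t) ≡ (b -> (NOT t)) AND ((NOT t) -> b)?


Compare truth tables:
b | t | φ | ψ
-------------
F | F | F | F
T | F | T | T
F | T | T | T
T | T | F | F
The columns φ and ψ agree on every row.

Yes, they are logically equivalent.


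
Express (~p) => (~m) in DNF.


Step 1: Rewrite (¬p) → (¬m) as ¬(¬p) ∨ (¬m).
Step 2: Eliminate any double negations (¬¬X = X).

p | (~m)


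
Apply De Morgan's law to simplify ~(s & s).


De Morgan: the negation of a conjunction is the disjunction of the negations.
Distribute ~ across &, flipping it to |, and negate each literal.

(~s) | (~s)


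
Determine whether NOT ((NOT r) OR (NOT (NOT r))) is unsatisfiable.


Truth table over {r}:
r | φ
-----
F | F
T | F
Every row is false.

Yes, it is a contradiction.


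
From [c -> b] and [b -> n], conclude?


Hypothetical syllogism: from (P → Q) and (Q → R), infer (P → R).
Chain the two implications through the shared middle term 'b'.

c -> n


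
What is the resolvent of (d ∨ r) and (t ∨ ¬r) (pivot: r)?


The clauses contain complementary literals r and ¬r.
Resolution eliminates this pair and disjoins the remaining literals (merging duplicates).

(d ∨ t)


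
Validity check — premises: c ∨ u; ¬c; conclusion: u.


This matches the form of disjunctive syllogism: the conclusion follows in every model of the premises.

Valid.


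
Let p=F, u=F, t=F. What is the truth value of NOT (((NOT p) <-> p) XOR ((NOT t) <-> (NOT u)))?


Substitute p=F, u=F, t=F:
NOT p = T
(NOT p) <-> p = T <-> F = F
NOT t = T
NOT u = T
(NOT t) <-> (NOT u) = T <-> T = T
((NOT p) <-> p) XOR ((NOT t) <-> (NOT u)) = F XOR T = T
NOT (((NOT p) <-> p) XOR ((NOT t) <-> (NOT u))) = F

F


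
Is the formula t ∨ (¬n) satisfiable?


Search for a satisfying assignment over {n, t}.
Try n=F, t=F: the formula evaluates to T.
A satisfying assignment exists.

Satisfiable.


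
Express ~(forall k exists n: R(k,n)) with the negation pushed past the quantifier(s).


Negation flips each quantifier (∀↔∃) and negates the inner predicate.
¬(forall k exists n: φ) = exists k forall n: ¬φ.

exists k forall n: ~(R(k,n))


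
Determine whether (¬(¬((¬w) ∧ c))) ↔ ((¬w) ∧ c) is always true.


Build the truth table over {c, w}:
c | w | φ
---------
F | F | T
T | F | T
F | T | T
T | T | T
Every row evaluates to true.

Yes, it is a tautology.


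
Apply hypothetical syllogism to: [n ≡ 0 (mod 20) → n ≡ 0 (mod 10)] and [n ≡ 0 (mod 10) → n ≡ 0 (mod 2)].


Hypothetical syllogism: from (P → Q) and (Q → R), infer (P → R).
Chain the two implications through the shared middle term 'n ≡ 0 (mod 10)'.

n ≡ 0 (mod 20) → n ≡ 0 (mod 2)


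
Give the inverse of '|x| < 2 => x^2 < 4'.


The inverse of (P → Q) is (¬P → ¬Q). It is equivalent to the converse, not to the original.
Here P = '|x| < 2' and Q = 'x^2 < 4'.

If not (|x| < 2), then not (x^2 < 4).


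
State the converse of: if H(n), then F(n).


The converse of (P → Q) is (Q → P). It is not in general equivalent to the original.
Here P = 'H(n)' and Q = 'F(n)'.

If F(n), then H(n).


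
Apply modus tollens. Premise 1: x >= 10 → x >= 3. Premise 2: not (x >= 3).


Modus tollens: from (P → Q) and ¬Q, infer ¬P.
Q = 'x >= 3' is denied; since P → Q, P must also fail.

Not (x >= 10).


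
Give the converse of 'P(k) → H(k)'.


The converse of (P → Q) is (Q → P). It is not in general equivalent to the original.
Here P = 'P(k)' and Q = 'H(k)'.

If H(k), then P(k).


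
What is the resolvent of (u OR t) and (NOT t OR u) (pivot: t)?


The clauses contain complementary literals t and NOTt.
Resolution eliminates this pair and disjoins the remaining literals (merging duplicates).

u


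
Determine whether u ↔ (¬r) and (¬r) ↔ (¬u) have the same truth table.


Compare truth tables:
r | u | φ | ψ
-------------
F | F | F | T
T | F | T | F
F | T | T | F
T | T | F | T
They differ at row 1 (r=F, u=F): φ=F but ψ=T.

No, they are not logically equivalent.


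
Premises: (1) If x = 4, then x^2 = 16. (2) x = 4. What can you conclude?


Modus ponens: from (P → Q) and P, infer Q.
P = 'x = 4' is asserted, and P → Q holds, so Q follows.

x^2 = 16.


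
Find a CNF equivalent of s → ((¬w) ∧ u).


Step 1: Rewrite s → ((¬w) ∧ u) as ¬s ∨ ((¬w) ∧ u).
Step 2: Distribute ∨ over ∧.

((¬s) ∨ (¬w)) ∧ ((¬s) ∨ u)


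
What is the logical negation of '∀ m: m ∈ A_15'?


¬(∀ x: φ) = ∃ x: ¬φ, and ¬(∃ x: φ) = ∀ x: ¬φ.
Apply to the universal statement.

∃ m: ¬(m ∈ A_15)


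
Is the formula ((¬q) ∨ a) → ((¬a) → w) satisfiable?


Search for a satisfying assignment over {a, q, w}.
Try a=T, q=F, w=F: the formula evaluates to T.
A satisfying assignment exists.

Satisfiable.


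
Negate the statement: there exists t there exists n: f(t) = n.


Negation flips each quantifier (∀↔∃) and negates the inner predicate.
¬(there exists t there exists n: φ) = for all t for all n: ¬φ.

for all t for all n: NOT(f(t) = n)


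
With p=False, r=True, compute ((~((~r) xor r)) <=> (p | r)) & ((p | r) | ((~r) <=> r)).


Substitute p=False, r=True:
~r = False
(~r) xor r = False xor True = True
~((~r) xor r) = False
p | r = False | True = True
(~((~r) xor r)) <=> (p | r) = False <=> True = False
p | r = False | True = True
~r = False
(~r) <=> r = False <=> True = False
(p | r) | ((~r) <=> r) = True | False = True
((~((~r) xor r)) <=> (p | r)) & ((p | r) | ((~r) <=> r)) = False & True = False

False


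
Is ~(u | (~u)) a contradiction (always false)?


Truth table over {u}:
u | φ
-----
False | False
True | False
Every row is false.

Yes, it is a contradiction.


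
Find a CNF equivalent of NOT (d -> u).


Step 1: Rewrite d → u as ¬d ∨ u.
Step 2: Negate: ¬(¬d ∨ u) = d ∧ ¬u (De Morgan + double negation).

d AND (NOT u)


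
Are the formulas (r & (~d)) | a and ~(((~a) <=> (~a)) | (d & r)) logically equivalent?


Compare truth tables:
a | d | r | φ | ψ
-----------------
False | False | False | False | False
True | False | False | True | False
False | True | False | False | False
True | True | False | True | False
False | False | True | True | False
True | False | True | True | False
False | True | True | False | False
True | True | True | True | False
They differ at row 2 (a=True, d=False, r=False): φ=True but ψ=False.

No, they are not logically equivalent.


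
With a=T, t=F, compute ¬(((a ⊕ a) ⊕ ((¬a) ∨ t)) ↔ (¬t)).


Substitute a=T, t=F:
a ⊕ a = T ⊕ T = F
¬a = F
(¬a) ∨ t = F ∨ F = F
(a ⊕ a) ⊕ ((¬a) ∨ t) = F ⊕ F = F
¬t = T
((a ⊕ a) ⊕ ((¬a) ∨ t)) ↔ (¬t) = F ↔ T = F
¬(((a ⊕ a) ⊕ ((¬a) ∨ t)) ↔ (¬t)) = T

T


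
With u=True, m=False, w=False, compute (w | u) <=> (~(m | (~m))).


Substitute u=True, m=False, w=False:
w | u = False | True = True
~m = True
m | (~m) = False | True = True
~(m | (~m)) = False
(w | u) <=> (~(m | (~m))) = True <=> False = False

False


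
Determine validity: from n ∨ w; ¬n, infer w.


This matches the form of disjunctive syllogism: the conclusion follows in every model of the premises.

Valid.


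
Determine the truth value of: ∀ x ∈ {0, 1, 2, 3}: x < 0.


Evaluate the predicate on each element: 0:F, 1:F, 2:F, 3:F.
Counterexample x = 0 fails the predicate.

F


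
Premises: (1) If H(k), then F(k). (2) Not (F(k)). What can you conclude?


Modus tollens: from (P → Q) and ¬Q, infer ¬P.
Q = 'F(k)' is denied; since P → Q, P must also fail.

Not (H(k)).


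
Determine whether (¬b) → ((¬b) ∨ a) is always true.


Build the truth table over {a, b}:
a | b | φ
---------
F | F | T
T | F | T
F | T | T
T | T | T
Every row evaluates to true.

Yes, it is a tautology.


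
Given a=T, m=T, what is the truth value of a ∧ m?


Conjunction is true only when both operands are true.
Substitute: a=T, m=T.
T ∧ T evaluates to T.

T


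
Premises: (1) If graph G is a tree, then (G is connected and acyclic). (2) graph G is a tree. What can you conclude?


Modus ponens: from (P → Q) and P, infer Q.
P = 'graph G is a tree' is asserted, and P → Q holds, so Q follows.

(G is connected and acyclic).


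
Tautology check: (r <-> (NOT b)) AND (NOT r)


Build the truth table over {b, r}:
b | r | φ
---------
F | F | F
T | F | T
F | T | F
T | T | F
Counterexample at row 1: with b=F, r=F, the formula is F.

No, it is not a tautology.


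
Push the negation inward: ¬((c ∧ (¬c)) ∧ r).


De Morgan: the negation of a conjunction is the disjunction of the negations.
Distribute ¬ across ∧, flipping it to ∨, and negate each literal.

((¬c) ∨ c) ∨ (¬r)


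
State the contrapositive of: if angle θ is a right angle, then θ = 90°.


The contrapositive of (P → Q) is (¬Q → ¬P); it is logically equivalent to the original.
Here P = 'angle θ is a right angle' and Q = 'θ = 90°'.

If not (θ = 90°), then not (angle θ is a right angle).
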